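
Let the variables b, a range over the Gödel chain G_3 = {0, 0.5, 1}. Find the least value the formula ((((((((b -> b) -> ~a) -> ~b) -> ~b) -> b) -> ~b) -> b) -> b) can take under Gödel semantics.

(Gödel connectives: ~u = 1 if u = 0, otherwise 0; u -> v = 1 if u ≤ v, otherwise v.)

The minimum is attained at b = 0.5, a = 0:
  (b -> b): 0.5 ≤ 0.5, so result = 1
  ~a: Gödel ¬ of 0 = 1 (operand is 0)
  ((b -> b) -> ~a): 1 ≤ 1, so result = 1
  ~b: Gödel ¬ of 0.5 = 0 (operand ≠ 0)
  (((b -> b) -> ~a) -> ~b): 1 > 0, so result = 0
  ~b: Gödel ¬ of 0.5 = 0 (operand ≠ 0)
  ((((b -> b) -> ~a) -> ~b) -> ~b): 0 ≤ 0, so result = 1
  (((((b -> b) -> ~a) -> ~b) -> ~b) -> b): 1 > 0.5, so result = 0.5
  ~b: Gödel ¬ of 0.5 = 0 (operand ≠ 0)
  ((((((b -> b) -> ~a) -> ~b) -> ~b) -> b) -> ~b): 0.5 > 0, so result = 0
  (((((((b -> b) -> ~a) -> ~b) -> ~b) -> b) -> ~b) -> b): 0 ≤ 0.5, so result = 1
  ((((((((b -> b) -> ~a) -> ~b) -> ~b) -> b) -> ~b) -> b) -> b): 1 > 0.5, so result = 0.5
Checking all 9 assignments confirms none give a value below 0.50.

0.50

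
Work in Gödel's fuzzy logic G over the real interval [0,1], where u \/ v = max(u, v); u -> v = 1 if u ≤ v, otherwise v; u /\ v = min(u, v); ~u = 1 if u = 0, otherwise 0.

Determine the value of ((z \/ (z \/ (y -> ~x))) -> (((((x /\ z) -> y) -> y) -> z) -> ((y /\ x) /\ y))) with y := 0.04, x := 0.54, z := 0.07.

0.04

~x: Gödel ¬ of 0.54 = 0 (operand ≠ 0)
(y -> ~x): 0.04 > 0, so result = 0
(z \/ (y -> ~x)) = max(0.07, 0) = 0.07
(z \/ (z \/ (y -> ~x))) = max(0.07, 0.07) = 0.07
(x /\ z) = min(0.54, 0.07) = 0.07
((x /\ z) -> y): 0.07 > 0.04, so result = 0.04
(((x /\ z) -> y) -> y): 0.04 ≤ 0.04, so result = 1
((((x /\ z) -> y) -> y) -> z): 1 > 0.07, so result = 0.07
(y /\ x) = min(0.04, 0.54) = 0.04
((y /\ x) /\ y) = min(0.04, 0.04) = 0.04
(((((x /\ z) -> y) -> y) -> z) -> ((y /\ x) /\ y)): 0.07 > 0.04, so result = 0.04
((z \/ (z \/ (y -> ~x))) -> (((((x /\ z) -> y) -> y) -> z) -> ((y /\ x) /\ y))): 0.07 > 0.04, so result = 0.04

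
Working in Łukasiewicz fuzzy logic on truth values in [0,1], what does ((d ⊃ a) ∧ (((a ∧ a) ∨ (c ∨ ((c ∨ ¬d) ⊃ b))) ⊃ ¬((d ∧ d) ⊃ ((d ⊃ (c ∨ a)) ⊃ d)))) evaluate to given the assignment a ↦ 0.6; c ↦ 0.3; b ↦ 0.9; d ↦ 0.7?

0.00

(d ⊃ a): min(1, 1 − 0.7 + 0.6) = 0.9
(a ∧ a) = min(0.6, 0.6) = 0.6
¬d: Łukasiewicz ¬ gives 1 − 0.7 = 0.3
(c ∨ ¬d) = max(0.3, 0.3) = 0.3
((c ∨ ¬d) ⊃ b): min(1, 1 − 0.3 + 0.9) = 1
(c ∨ ((c ∨ ¬d) ⊃ b)) = max(0.3, 1) = 1
((a ∧ a) ∨ (c ∨ ((c ∨ ¬d) ⊃ b))) = max(0.6, 1) = 1
(d ∧ d) = min(0.7, 0.7) = 0.7
(c ∨ a) = max(0.3, 0.6) = 0.6
(d ⊃ (c ∨ a)): min(1, 1 − 0.7 + 0.6) = 0.9
((d ⊃ (c ∨ a)) ⊃ d): min(1, 1 − 0.9 + 0.7) = 0.8
((d ∧ d) ⊃ ((d ⊃ (c ∨ a)) ⊃ d)): min(1, 1 − 0.7 + 0.8) = 1
¬((d ∧ d) ⊃ ((d ⊃ (c ∨ a)) ⊃ d)): Łukasiewicz ¬ gives 1 − 1 = 0
(((a ∧ a) ∨ (c ∨ ((c ∨ ¬d) ⊃ b))) ⊃ ¬((d ∧ d) ⊃ ((d ⊃ (c ∨ a)) ⊃ d))): min(1, 1 − 1 + 0) = 0
((d ⊃ a) ∧ (((a ∧ a) ∨ (c ∨ ((c ∨ ¬d) ⊃ b))) ⊃ ¬((d ∧ d) ⊃ ((d ⊃ (c ∨ a)) ⊃ d)))) = min(0.9, 0) = 0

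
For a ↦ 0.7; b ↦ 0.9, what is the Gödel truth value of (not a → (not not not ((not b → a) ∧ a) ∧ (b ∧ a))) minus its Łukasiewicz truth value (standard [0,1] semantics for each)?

Gödel evaluation:
  not a: Gödel ¬ of 0.7 = 0 (operand ≠ 0)
  not b: Gödel ¬ of 0.9 = 0 (operand ≠ 0)
  (not b → a): 0 ≤ 0.7, so result = 1
  ((not b → a) ∧ a) = min(1, 0.7) = 0.7
  not ((not b → a) ∧ a): Gödel ¬ of 0.7 = 0 (operand ≠ 0)
  not not ((not b → a) ∧ a): Gödel ¬ of 0 = 1 (operand is 0)
  not not not ((not b → a) ∧ a): Gödel ¬ of 1 = 0 (operand ≠ 0)
  (b ∧ a) = min(0.9, 0.7) = 0.7
  (not not not ((not b → a) ∧ a) ∧ (b ∧ a)) = min(0, 0.7) = 0
  (not a → (not not not ((not b → a) ∧ a) ∧ (b ∧ a))): 0 ≤ 0, so result = 1
  Gödel value = 1
Łukasiewicz evaluation:
  not a: Łukasiewicz ¬ gives 1 − 0.7 = 0.3
  not b: Łukasiewicz ¬ gives 1 − 0.9 = 0.1
  (not b → a): min(1, 1 − 0.1 + 0.7) = 1
  ((not b → a) ∧ a) = min(1, 0.7) = 0.7
  not ((not b → a) ∧ a): Łukasiewicz ¬ gives 1 − 0.7 = 0.3
  not not ((not b → a) ∧ a): Łukasiewicz ¬ gives 1 − 0.3 = 0.7
  not not not ((not b → a) ∧ a): Łukasiewicz ¬ gives 1 − 0.7 = 0.3
  (b ∧ a) = min(0.9, 0.7) = 0.7
  (not not not ((not b → a) ∧ a) ∧ (b ∧ a)) = min(0.3, 0.7) = 0.3
  (not a → (not not not ((not b → a) ∧ a) ∧ (b ∧ a))): min(1, 1 − 0.3 + 0.3) = 1
  Łukasiewicz value = 1
Difference: 1 − 1 = 0.00

0.00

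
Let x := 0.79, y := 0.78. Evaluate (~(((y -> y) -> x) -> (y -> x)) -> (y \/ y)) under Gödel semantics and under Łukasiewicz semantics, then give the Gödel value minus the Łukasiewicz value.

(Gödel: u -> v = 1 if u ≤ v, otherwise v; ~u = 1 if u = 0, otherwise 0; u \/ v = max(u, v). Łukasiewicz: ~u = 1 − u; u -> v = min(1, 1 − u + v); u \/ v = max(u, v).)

0.00

Gödel evaluation:
  (y -> y): 0.78 ≤ 0.78, so result = 1
  ((y -> y) -> x): 1 > 0.79, so result = 0.79
  (y -> x): 0.78 ≤ 0.79, so result = 1
  (((y -> y) -> x) -> (y -> x)): 0.79 ≤ 1, so result = 1
  ~(((y -> y) -> x) -> (y -> x)): Gödel ¬ of 1 = 0 (operand ≠ 0)
  (y \/ y) = max(0.78, 0.78) = 0.78
  (~(((y -> y) -> x) -> (y -> x)) -> (y \/ y)): 0 ≤ 0.78, so result = 1
  Gödel value = 1
Łukasiewicz evaluation:
  (y -> y): min(1, 1 − 0.78 + 0.78) = 1
  ((y -> y) -> x): min(1, 1 − 1 + 0.79) = 0.79
  (y -> x): min(1, 1 − 0.78 + 0.79) = 1
  (((y -> y) -> x) -> (y -> x)): min(1, 1 − 0.79 + 1) = 1
  ~(((y -> y) -> x) -> (y -> x)): Łukasiewicz ¬ gives 1 − 1 = 0
  (y \/ y) = max(0.78, 0.78) = 0.78
  (~(((y -> y) -> x) -> (y -> x)) -> (y \/ y)): min(1, 1 − 0 + 0.78) = 1
  Łukasiewicz value = 1
Difference: 1 − 1 = 0.00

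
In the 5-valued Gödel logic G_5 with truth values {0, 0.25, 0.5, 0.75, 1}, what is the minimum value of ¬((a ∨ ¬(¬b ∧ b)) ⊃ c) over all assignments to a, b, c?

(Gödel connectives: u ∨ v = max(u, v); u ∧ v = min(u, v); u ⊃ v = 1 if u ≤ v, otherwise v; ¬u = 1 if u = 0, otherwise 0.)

The minimum is attained at a = 0, b = 0, c = 0.25:
  ¬b: Gödel ¬ of 0 = 1 (operand is 0)
  (¬b ∧ b) = min(1, 0) = 0
  ¬(¬b ∧ b): Gödel ¬ of 0 = 1 (operand is 0)
  (a ∨ ¬(¬b ∧ b)) = max(0, 1) = 1
  ((a ∨ ¬(¬b ∧ b)) ⊃ c): 1 > 0.25, so result = 0.25
  ¬((a ∨ ¬(¬b ∧ b)) ⊃ c): Gödel ¬ of 0.25 = 0 (operand ≠ 0)
Checking all 125 assignments confirms none give a value below 0.00.

0.00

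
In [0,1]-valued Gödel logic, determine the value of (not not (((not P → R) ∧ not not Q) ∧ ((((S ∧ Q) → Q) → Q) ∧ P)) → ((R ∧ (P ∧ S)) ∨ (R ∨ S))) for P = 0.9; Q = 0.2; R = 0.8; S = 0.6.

0.80

not P: Gödel ¬ of 0.9 = 0 (operand ≠ 0)
(not P → R): 0 ≤ 0.8, so result = 1
not Q: Gödel ¬ of 0.2 = 0 (operand ≠ 0)
not not Q: Gödel ¬ of 0 = 1 (operand is 0)
((not P → R) ∧ not not Q) = min(1, 1) = 1
(S ∧ Q) = min(0.6, 0.2) = 0.2
((S ∧ Q) → Q): 0.2 ≤ 0.2, so result = 1
(((S ∧ Q) → Q) → Q): 1 > 0.2, so result = 0.2
((((S ∧ Q) → Q) → Q) ∧ P) = min(0.2, 0.9) = 0.2
(((not P → R) ∧ not not Q) ∧ ((((S ∧ Q) → Q) → Q) ∧ P)) = min(1, 0.2) = 0.2
not (((not P → R) ∧ not not Q) ∧ ((((S ∧ Q) → Q) → Q) ∧ P)): Gödel ¬ of 0.2 = 0 (operand ≠ 0)
not not (((not P → R) ∧ not not Q) ∧ ((((S ∧ Q) → Q) → Q) ∧ P)): Gödel ¬ of 0 = 1 (operand is 0)
(P ∧ S) = min(0.9, 0.6) = 0.6
(R ∧ (P ∧ S)) = min(0.8, 0.6) = 0.6
(R ∨ S) = max(0.8, 0.6) = 0.8
((R ∧ (P ∧ S)) ∨ (R ∨ S)) = max(0.6, 0.8) = 0.8
(not not (((not P → R) ∧ not not Q) ∧ ((((S ∧ Q) → Q) → Q) ∧ P)) → ((R ∧ (P ∧ S)) ∨ (R ∨ S))): 1 > 0.8, so result = 0.8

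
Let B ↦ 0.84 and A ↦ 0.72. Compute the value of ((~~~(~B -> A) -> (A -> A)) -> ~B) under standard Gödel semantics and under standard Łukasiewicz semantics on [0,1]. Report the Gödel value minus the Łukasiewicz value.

Gödel evaluation:
  ~B: Gödel ¬ of 0.84 = 0 (operand ≠ 0)
  (~B -> A): 0 ≤ 0.72, so result = 1
  ~(~B -> A): Gödel ¬ of 1 = 0 (operand ≠ 0)
  ~~(~B -> A): Gödel ¬ of 0 = 1 (operand is 0)
  ~~~(~B -> A): Gödel ¬ of 1 = 0 (operand ≠ 0)
  (A -> A): 0.72 ≤ 0.72, so result = 1
  (~~~(~B -> A) -> (A -> A)): 0 ≤ 1, so result = 1
  ~B: Gödel ¬ of 0.84 = 0 (operand ≠ 0)
  ((~~~(~B -> A) -> (A -> A)) -> ~B): 1 > 0, so result = 0
  Gödel value = 0
Łukasiewicz evaluation:
  ~B: Łukasiewicz ¬ gives 1 − 0.84 = 0.16
  (~B -> A): min(1, 1 − 0.16 + 0.72) = 1
  ~(~B -> A): Łukasiewicz ¬ gives 1 − 1 = 0
  ~~(~B -> A): Łukasiewicz ¬ gives 1 − 0 = 1
  ~~~(~B -> A): Łukasiewicz ¬ gives 1 − 1 = 0
  (A -> A): min(1, 1 − 0.72 + 0.72) = 1
  (~~~(~B -> A) -> (A -> A)): min(1, 1 − 0 + 1) = 1
  ~B: Łukasiewicz ¬ gives 1 − 0.84 = 0.16
  ((~~~(~B -> A) -> (A -> A)) -> ~B): min(1, 1 − 1 + 0.16) = 0.16
  Łukasiewicz value = 0.16
Difference: 0 − 0.16 = -0.16

-0.16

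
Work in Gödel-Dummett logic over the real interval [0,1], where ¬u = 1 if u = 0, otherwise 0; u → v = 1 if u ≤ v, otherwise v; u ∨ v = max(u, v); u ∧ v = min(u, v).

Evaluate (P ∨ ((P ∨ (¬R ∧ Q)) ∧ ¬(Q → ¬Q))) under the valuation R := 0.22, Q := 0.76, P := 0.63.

0.63

¬R: Gödel ¬ of 0.22 = 0 (operand ≠ 0)
(¬R ∧ Q) = min(0, 0.76) = 0
(P ∨ (¬R ∧ Q)) = max(0.63, 0) = 0.63
¬Q: Gödel ¬ of 0.76 = 0 (operand ≠ 0)
(Q → ¬Q): 0.76 > 0, so result = 0
¬(Q → ¬Q): Gödel ¬ of 0 = 1 (operand is 0)
((P ∨ (¬R ∧ Q)) ∧ ¬(Q → ¬Q)) = min(0.63, 1) = 0.63
(P ∨ ((P ∨ (¬R ∧ Q)) ∧ ¬(Q → ¬Q))) = max(0.63, 0.63) = 0.63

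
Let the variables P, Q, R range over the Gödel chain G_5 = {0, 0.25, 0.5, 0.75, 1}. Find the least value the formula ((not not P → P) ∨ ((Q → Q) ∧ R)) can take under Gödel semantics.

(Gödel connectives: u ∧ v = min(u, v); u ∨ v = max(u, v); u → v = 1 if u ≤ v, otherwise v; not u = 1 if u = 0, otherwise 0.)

The minimum is attained at P = 0.25, Q = 0, R = 0:
  not P: Gödel ¬ of 0.25 = 0 (operand ≠ 0)
  not not P: Gödel ¬ of 0 = 1 (operand is 0)
  (not not P → P): 1 > 0.25, so result = 0.25
  (Q → Q): 0 ≤ 0, so result = 1
  ((Q → Q) ∧ R) = min(1, 0) = 0
  ((not not P → P) ∨ ((Q → Q) ∧ R)) = max(0.25, 0) = 0.25
Checking all 125 assignments confirms none give a value below 0.25.

0.25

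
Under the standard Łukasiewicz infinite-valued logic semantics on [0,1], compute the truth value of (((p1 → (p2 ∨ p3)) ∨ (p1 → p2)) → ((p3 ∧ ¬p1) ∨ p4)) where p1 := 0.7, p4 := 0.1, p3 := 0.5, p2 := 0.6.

0.40

(p2 ∨ p3) = max(0.6, 0.5) = 0.6
(p1 → (p2 ∨ p3)): min(1, 1 − 0.7 + 0.6) = 0.9
(p1 → p2): min(1, 1 − 0.7 + 0.6) = 0.9
((p1 → (p2 ∨ p3)) ∨ (p1 → p2)) = max(0.9, 0.9) = 0.9
¬p1: Łukasiewicz ¬ gives 1 − 0.7 = 0.3
(p3 ∧ ¬p1) = min(0.5, 0.3) = 0.3
((p3 ∧ ¬p1) ∨ p4) = max(0.3, 0.1) = 0.3
(((p1 → (p2 ∨ p3)) ∨ (p1 → p2)) → ((p3 ∧ ¬p1) ∨ p4)): min(1, 1 − 0.9 + 0.3) = 0.4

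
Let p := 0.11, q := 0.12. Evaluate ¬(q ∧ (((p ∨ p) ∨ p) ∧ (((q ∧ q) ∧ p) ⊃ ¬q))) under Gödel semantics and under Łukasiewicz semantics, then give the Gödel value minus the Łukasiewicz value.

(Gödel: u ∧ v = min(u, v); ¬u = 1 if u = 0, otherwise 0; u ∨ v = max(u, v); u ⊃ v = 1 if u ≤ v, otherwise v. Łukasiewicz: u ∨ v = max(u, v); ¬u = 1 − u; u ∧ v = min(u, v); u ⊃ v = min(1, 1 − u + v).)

0.11

Gödel evaluation:
  (p ∨ p) = max(0.11, 0.11) = 0.11
  ((p ∨ p) ∨ p) = max(0.11, 0.11) = 0.11
  (q ∧ q) = min(0.12, 0.12) = 0.12
  ((q ∧ q) ∧ p) = min(0.12, 0.11) = 0.11
  ¬q: Gödel ¬ of 0.12 = 0 (operand ≠ 0)
  (((q ∧ q) ∧ p) ⊃ ¬q): 0.11 > 0, so result = 0
  (((p ∨ p) ∨ p) ∧ (((q ∧ q) ∧ p) ⊃ ¬q)) = min(0.11, 0) = 0
  (q ∧ (((p ∨ p) ∨ p) ∧ (((q ∧ q) ∧ p) ⊃ ¬q))) = min(0.12, 0) = 0
  ¬(q ∧ (((p ∨ p) ∨ p) ∧ (((q ∧ q) ∧ p) ⊃ ¬q))): Gödel ¬ of 0 = 1 (operand is 0)
  Gödel value = 1
Łukasiewicz evaluation:
  (p ∨ p) = max(0.11, 0.11) = 0.11
  ((p ∨ p) ∨ p) = max(0.11, 0.11) = 0.11
  (q ∧ q) = min(0.12, 0.12) = 0.12
  ((q ∧ q) ∧ p) = min(0.12, 0.11) = 0.11
  ¬q: Łukasiewicz ¬ gives 1 − 0.12 = 0.88
  (((q ∧ q) ∧ p) ⊃ ¬q): min(1, 1 − 0.11 + 0.88) = 1
  (((p ∨ p) ∨ p) ∧ (((q ∧ q) ∧ p) ⊃ ¬q)) = min(0.11, 1) = 0.11
  (q ∧ (((p ∨ p) ∨ p) ∧ (((q ∧ q) ∧ p) ⊃ ¬q))) = min(0.12, 0.11) = 0.11
  ¬(q ∧ (((p ∨ p) ∨ p) ∧ (((q ∧ q) ∧ p) ⊃ ¬q))): Łukasiewicz ¬ gives 1 − 0.11 = 0.89
  Łukasiewicz value = 0.89
Difference: 1 − 0.89 = 0.11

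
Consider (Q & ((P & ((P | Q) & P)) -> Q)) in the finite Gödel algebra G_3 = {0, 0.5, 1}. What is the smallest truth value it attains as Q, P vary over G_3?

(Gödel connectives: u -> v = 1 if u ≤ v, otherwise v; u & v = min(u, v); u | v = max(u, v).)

The minimum is attained at Q = 0, P = 0:
  (P | Q) = max(0, 0) = 0
  ((P | Q) & P) = min(0, 0) = 0
  (P & ((P | Q) & P)) = min(0, 0) = 0
  ((P & ((P | Q) & P)) -> Q): 0 ≤ 0, so result = 1
  (Q & ((P & ((P | Q) & P)) -> Q)) = min(0, 1) = 0
Checking all 9 assignments confirms none give a value below 0.00.

0.00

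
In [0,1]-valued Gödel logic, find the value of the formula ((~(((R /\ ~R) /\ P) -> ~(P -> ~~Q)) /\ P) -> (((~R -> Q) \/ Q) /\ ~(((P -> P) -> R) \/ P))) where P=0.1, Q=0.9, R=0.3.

1.00

~R: Gödel ¬ of 0.3 = 0 (operand ≠ 0)
(R /\ ~R) = min(0.3, 0) = 0
((R /\ ~R) /\ P) = min(0, 0.1) = 0
~Q: Gödel ¬ of 0.9 = 0 (operand ≠ 0)
~~Q: Gödel ¬ of 0 = 1 (operand is 0)
(P -> ~~Q): 0.1 ≤ 1, so result = 1
~(P -> ~~Q): Gödel ¬ of 1 = 0 (operand ≠ 0)
(((R /\ ~R) /\ P) -> ~(P -> ~~Q)): 0 ≤ 0, so result = 1
~(((R /\ ~R) /\ P) -> ~(P -> ~~Q)): Gödel ¬ of 1 = 0 (operand ≠ 0)
(~(((R /\ ~R) /\ P) -> ~(P -> ~~Q)) /\ P) = min(0, 0.1) = 0
~R: Gödel ¬ of 0.3 = 0 (operand ≠ 0)
(~R -> Q): 0 ≤ 0.9, so result = 1
((~R -> Q) \/ Q) = max(1, 0.9) = 1
(P -> P): 0.1 ≤ 0.1, so result = 1
((P -> P) -> R): 1 > 0.3, so result = 0.3
(((P -> P) -> R) \/ P) = max(0.3, 0.1) = 0.3
~(((P -> P) -> R) \/ P): Gödel ¬ of 0.3 = 0 (operand ≠ 0)
(((~R -> Q) \/ Q) /\ ~(((P -> P) -> R) \/ P)) = min(1, 0) = 0
((~(((R /\ ~R) /\ P) -> ~(P -> ~~Q)) /\ P) -> (((~R -> Q) \/ Q) /\ ~(((P -> P) -> R) \/ P))): 0 ≤ 0, so result = 1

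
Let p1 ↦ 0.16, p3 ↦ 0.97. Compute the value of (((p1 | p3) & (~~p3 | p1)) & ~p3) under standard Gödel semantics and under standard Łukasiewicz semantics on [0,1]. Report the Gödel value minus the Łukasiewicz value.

Gödel evaluation:
  (p1 | p3) = max(0.16, 0.97) = 0.97
  ~p3: Gödel ¬ of 0.97 = 0 (operand ≠ 0)
  ~~p3: Gödel ¬ of 0 = 1 (operand is 0)
  (~~p3 | p1) = max(1, 0.16) = 1
  ((p1 | p3) & (~~p3 | p1)) = min(0.97, 1) = 0.97
  ~p3: Gödel ¬ of 0.97 = 0 (operand ≠ 0)
  (((p1 | p3) & (~~p3 | p1)) & ~p3) = min(0.97, 0) = 0
  Gödel value = 0
Łukasiewicz evaluation:
  (p1 | p3) = max(0.16, 0.97) = 0.97
  ~p3: Łukasiewicz ¬ gives 1 − 0.97 = 0.03
  ~~p3: Łukasiewicz ¬ gives 1 − 0.03 = 0.97
  (~~p3 | p1) = max(0.97, 0.16) = 0.97
  ((p1 | p3) & (~~p3 | p1)) = min(0.97, 0.97) = 0.97
  ~p3: Łukasiewicz ¬ gives 1 − 0.97 = 0.03
  (((p1 | p3) & (~~p3 | p1)) & ~p3) = min(0.97, 0.03) = 0.03
  Łukasiewicz value = 0.03
Difference: 0 − 0.03 = -0.03

-0.03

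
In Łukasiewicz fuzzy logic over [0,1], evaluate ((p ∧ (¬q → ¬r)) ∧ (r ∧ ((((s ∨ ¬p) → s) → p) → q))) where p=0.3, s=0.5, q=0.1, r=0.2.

¬q: Łukasiewicz ¬ gives 1 − 0.1 = 0.9
¬r: Łukasiewicz ¬ gives 1 − 0.2 = 0.8
(¬q → ¬r): min(1, 1 − 0.9 + 0.8) = 0.9
(p ∧ (¬q → ¬r)) = min(0.3, 0.9) = 0.3
¬p: Łukasiewicz ¬ gives 1 − 0.3 = 0.7
(s ∨ ¬p) = max(0.5, 0.7) = 0.7
((s ∨ ¬p) → s): min(1, 1 − 0.7 + 0.5) = 0.8
(((s ∨ ¬p) → s) → p): min(1, 1 − 0.8 + 0.3) = 0.5
((((s ∨ ¬p) → s) → p) → q): min(1, 1 − 0.5 + 0.1) = 0.6
(r ∧ ((((s ∨ ¬p) → s) → p) → q)) = min(0.2, 0.6) = 0.2
((p ∧ (¬q → ¬r)) ∧ (r ∧ ((((s ∨ ¬p) → s) → p) → q))) = min(0.3, 0.2) = 0.2

0.20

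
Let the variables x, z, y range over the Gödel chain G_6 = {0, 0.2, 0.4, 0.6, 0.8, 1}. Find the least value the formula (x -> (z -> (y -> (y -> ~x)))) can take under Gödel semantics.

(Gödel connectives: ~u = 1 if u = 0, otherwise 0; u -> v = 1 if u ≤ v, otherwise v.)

0.00

The minimum is attained at x = 0.2, z = 0.2, y = 0.2:
  ~x: Gödel ¬ of 0.2 = 0 (operand ≠ 0)
  (y -> ~x): 0.2 > 0, so result = 0
  (y -> (y -> ~x)): 0.2 > 0, so result = 0
  (z -> (y -> (y -> ~x))): 0.2 > 0, so result = 0
  (x -> (z -> (y -> (y -> ~x)))): 0.2 > 0, so result = 0
Checking all 216 assignments confirms none give a value below 0.00.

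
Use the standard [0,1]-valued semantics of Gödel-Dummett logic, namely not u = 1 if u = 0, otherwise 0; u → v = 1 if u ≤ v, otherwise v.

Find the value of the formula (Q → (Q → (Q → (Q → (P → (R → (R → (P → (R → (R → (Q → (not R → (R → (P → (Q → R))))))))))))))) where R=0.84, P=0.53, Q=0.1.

1.00

not R: Gödel ¬ of 0.84 = 0 (operand ≠ 0)
(Q → R): 0.1 ≤ 0.84, so result = 1
(P → (Q → R)): 0.53 ≤ 1, so result = 1
(R → (P → (Q → R))): 0.84 ≤ 1, so result = 1
(not R → (R → (P → (Q → R)))): 0 ≤ 1, so result = 1
(Q → (not R → (R → (P → (Q → R))))): 0.1 ≤ 1, so result = 1
(R → (Q → (not R → (R → (P → (Q → R)))))): 0.84 ≤ 1, so result = 1
(R → (R → (Q → (not R → (R → (P → (Q → R))))))): 0.84 ≤ 1, so result = 1
(P → (R → (R → (Q → (not R → (R → (P → (Q → R)))))))): 0.53 ≤ 1, so result = 1
(R → (P → (R → (R → (Q → (not R → (R → (P → (Q → R))))))))): 0.84 ≤ 1, so result = 1
(R → (R → (P → (R → (R → (Q → (not R → (R → (P → (Q → R)))))))))): 0.84 ≤ 1, so result = 1
(P → (R → (R → (P → (R → (R → (Q → (not R → (R → (P → (Q → R))))))))))): 0.53 ≤ 1, so result = 1
(Q → (P → (R → (R → (P → (R → (R → (Q → (not R → (R → (P → (Q → R)))))))))))): 0.1 ≤ 1, so result = 1
(Q → (Q → (P → (R → (R → (P → (R → (R → (Q → (not R → (R → (P → (Q → R))))))))))))): 0.1 ≤ 1, so result = 1
(Q → (Q → (Q → (P → (R → (R → (P → (R → (R → (Q → (not R → (R → (P → (Q → R)))))))))))))): 0.1 ≤ 1, so result = 1
(Q → (Q → (Q → (Q → (P → (R → (R → (P → (R → (R → (Q → (not R → (R → (P → (Q → R))))))))))))))): 0.1 ≤ 1, so result = 1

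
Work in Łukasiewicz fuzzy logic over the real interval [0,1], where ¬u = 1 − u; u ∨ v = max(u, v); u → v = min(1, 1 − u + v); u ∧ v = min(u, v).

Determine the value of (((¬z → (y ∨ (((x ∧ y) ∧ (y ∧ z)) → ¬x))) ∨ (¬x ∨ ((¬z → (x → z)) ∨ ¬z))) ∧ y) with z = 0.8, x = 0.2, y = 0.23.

¬z: Łukasiewicz ¬ gives 1 − 0.8 = 0.2
(x ∧ y) = min(0.2, 0.23) = 0.2
(y ∧ z) = min(0.23, 0.8) = 0.23
((x ∧ y) ∧ (y ∧ z)) = min(0.2, 0.23) = 0.2
¬x: Łukasiewicz ¬ gives 1 − 0.2 = 0.8
(((x ∧ y) ∧ (y ∧ z)) → ¬x): min(1, 1 − 0.2 + 0.8) = 1
(y ∨ (((x ∧ y) ∧ (y ∧ z)) → ¬x)) = max(0.23, 1) = 1
(¬z → (y ∨ (((x ∧ y) ∧ (y ∧ z)) → ¬x))): min(1, 1 − 0.2 + 1) = 1
¬x: Łukasiewicz ¬ gives 1 − 0.2 = 0.8
¬z: Łukasiewicz ¬ gives 1 − 0.8 = 0.2
(x → z): min(1, 1 − 0.2 + 0.8) = 1
(¬z → (x → z)): min(1, 1 − 0.2 + 1) = 1
¬z: Łukasiewicz ¬ gives 1 − 0.8 = 0.2
((¬z → (x → z)) ∨ ¬z) = max(1, 0.2) = 1
(¬x ∨ ((¬z → (x → z)) ∨ ¬z)) = max(0.8, 1) = 1
((¬z → (y ∨ (((x ∧ y) ∧ (y ∧ z)) → ¬x))) ∨ (¬x ∨ ((¬z → (x → z)) ∨ ¬z))) = max(1, 1) = 1
(((¬z → (y ∨ (((x ∧ y) ∧ (y ∧ z)) → ¬x))) ∨ (¬x ∨ ((¬z → (x → z)) ∨ ¬z))) ∧ y) = min(1, 0.23) = 0.23

0.23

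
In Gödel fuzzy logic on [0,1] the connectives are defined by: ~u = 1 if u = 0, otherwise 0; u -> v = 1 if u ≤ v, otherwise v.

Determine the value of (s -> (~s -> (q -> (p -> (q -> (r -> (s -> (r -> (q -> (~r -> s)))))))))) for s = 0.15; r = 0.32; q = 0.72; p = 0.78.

1.00

~s: Gödel ¬ of 0.15 = 0 (operand ≠ 0)
~r: Gödel ¬ of 0.32 = 0 (operand ≠ 0)
(~r -> s): 0 ≤ 0.15, so result = 1
(q -> (~r -> s)): 0.72 ≤ 1, so result = 1
(r -> (q -> (~r -> s))): 0.32 ≤ 1, so result = 1
(s -> (r -> (q -> (~r -> s)))): 0.15 ≤ 1, so result = 1
(r -> (s -> (r -> (q -> (~r -> s))))): 0.32 ≤ 1, so result = 1
(q -> (r -> (s -> (r -> (q -> (~r -> s)))))): 0.72 ≤ 1, so result = 1
(p -> (q -> (r -> (s -> (r -> (q -> (~r -> s))))))): 0.78 ≤ 1, so result = 1
(q -> (p -> (q -> (r -> (s -> (r -> (q -> (~r -> s)))))))): 0.72 ≤ 1, so result = 1
(~s -> (q -> (p -> (q -> (r -> (s -> (r -> (q -> (~r -> s))))))))): 0 ≤ 1, so result = 1
(s -> (~s -> (q -> (p -> (q -> (r -> (s -> (r -> (q -> (~r -> s)))))))))): 0.15 ≤ 1, so result = 1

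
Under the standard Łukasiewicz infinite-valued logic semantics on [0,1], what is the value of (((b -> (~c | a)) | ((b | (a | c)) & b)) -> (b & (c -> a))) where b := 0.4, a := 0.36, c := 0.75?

0.44

~c: Łukasiewicz ¬ gives 1 − 0.75 = 0.25
(~c | a) = max(0.25, 0.36) = 0.36
(b -> (~c | a)): min(1, 1 − 0.4 + 0.36) = 0.96
(a | c) = max(0.36, 0.75) = 0.75
(b | (a | c)) = max(0.4, 0.75) = 0.75
((b | (a | c)) & b) = min(0.75, 0.4) = 0.4
((b -> (~c | a)) | ((b | (a | c)) & b)) = max(0.96, 0.4) = 0.96
(c -> a): min(1, 1 − 0.75 + 0.36) = 0.61
(b & (c -> a)) = min(0.4, 0.61) = 0.4
(((b -> (~c | a)) | ((b | (a | c)) & b)) -> (b & (c -> a))): min(1, 1 − 0.96 + 0.4) = 0.44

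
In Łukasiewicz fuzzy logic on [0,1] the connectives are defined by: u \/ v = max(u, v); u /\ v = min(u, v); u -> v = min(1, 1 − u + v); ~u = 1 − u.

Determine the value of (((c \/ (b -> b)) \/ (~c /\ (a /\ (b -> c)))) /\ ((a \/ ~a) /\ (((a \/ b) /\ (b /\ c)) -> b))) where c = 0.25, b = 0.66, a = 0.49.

(b -> b): min(1, 1 − 0.66 + 0.66) = 1
(c \/ (b -> b)) = max(0.25, 1) = 1
~c: Łukasiewicz ¬ gives 1 − 0.25 = 0.75
(b -> c): min(1, 1 − 0.66 + 0.25) = 0.59
(a /\ (b -> c)) = min(0.49, 0.59) = 0.49
(~c /\ (a /\ (b -> c))) = min(0.75, 0.49) = 0.49
((c \/ (b -> b)) \/ (~c /\ (a /\ (b -> c)))) = max(1, 0.49) = 1
~a: Łukasiewicz ¬ gives 1 − 0.49 = 0.51
(a \/ ~a) = max(0.49, 0.51) = 0.51
(a \/ b) = max(0.49, 0.66) = 0.66
(b /\ c) = min(0.66, 0.25) = 0.25
((a \/ b) /\ (b /\ c)) = min(0.66, 0.25) = 0.25
(((a \/ b) /\ (b /\ c)) -> b): min(1, 1 − 0.25 + 0.66) = 1
((a \/ ~a) /\ (((a \/ b) /\ (b /\ c)) -> b)) = min(0.51, 1) = 0.51
(((c \/ (b -> b)) \/ (~c /\ (a /\ (b -> c)))) /\ ((a \/ ~a) /\ (((a \/ b) /\ (b /\ c)) -> b))) = min(1, 0.51) = 0.51

0.51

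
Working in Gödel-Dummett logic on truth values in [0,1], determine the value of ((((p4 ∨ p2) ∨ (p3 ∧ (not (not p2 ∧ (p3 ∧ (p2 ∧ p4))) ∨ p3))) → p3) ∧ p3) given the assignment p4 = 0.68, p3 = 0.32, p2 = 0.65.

(p4 ∨ p2) = max(0.68, 0.65) = 0.68
not p2: Gödel ¬ of 0.65 = 0 (operand ≠ 0)
(p2 ∧ p4) = min(0.65, 0.68) = 0.65
(p3 ∧ (p2 ∧ p4)) = min(0.32, 0.65) = 0.32
(not p2 ∧ (p3 ∧ (p2 ∧ p4))) = min(0, 0.32) = 0
not (not p2 ∧ (p3 ∧ (p2 ∧ p4))): Gödel ¬ of 0 = 1 (operand is 0)
(not (not p2 ∧ (p3 ∧ (p2 ∧ p4))) ∨ p3) = max(1, 0.32) = 1
(p3 ∧ (not (not p2 ∧ (p3 ∧ (p2 ∧ p4))) ∨ p3)) = min(0.32, 1) = 0.32
((p4 ∨ p2) ∨ (p3 ∧ (not (not p2 ∧ (p3 ∧ (p2 ∧ p4))) ∨ p3))) = max(0.68, 0.32) = 0.68
(((p4 ∨ p2) ∨ (p3 ∧ (not (not p2 ∧ (p3 ∧ (p2 ∧ p4))) ∨ p3))) → p3): 0.68 > 0.32, so result = 0.32
((((p4 ∨ p2) ∨ (p3 ∧ (not (not p2 ∧ (p3 ∧ (p2 ∧ p4))) ∨ p3))) → p3) ∧ p3) = min(0.32, 0.32) = 0.32

0.32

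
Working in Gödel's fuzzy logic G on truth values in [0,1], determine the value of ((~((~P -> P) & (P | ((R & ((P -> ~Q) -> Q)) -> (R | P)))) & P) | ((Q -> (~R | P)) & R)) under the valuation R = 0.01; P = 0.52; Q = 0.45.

~P: Gödel ¬ of 0.52 = 0 (operand ≠ 0)
(~P -> P): 0 ≤ 0.52, so result = 1
~Q: Gödel ¬ of 0.45 = 0 (operand ≠ 0)
(P -> ~Q): 0.52 > 0, so result = 0
((P -> ~Q) -> Q): 0 ≤ 0.45, so result = 1
(R & ((P -> ~Q) -> Q)) = min(0.01, 1) = 0.01
(R | P) = max(0.01, 0.52) = 0.52
((R & ((P -> ~Q) -> Q)) -> (R | P)): 0.01 ≤ 0.52, so result = 1
(P | ((R & ((P -> ~Q) -> Q)) -> (R | P))) = max(0.52, 1) = 1
((~P -> P) & (P | ((R & ((P -> ~Q) -> Q)) -> (R | P)))) = min(1, 1) = 1
~((~P -> P) & (P | ((R & ((P -> ~Q) -> Q)) -> (R | P)))): Gödel ¬ of 1 = 0 (operand ≠ 0)
(~((~P -> P) & (P | ((R & ((P -> ~Q) -> Q)) -> (R | P)))) & P) = min(0, 0.52) = 0
~R: Gödel ¬ of 0.01 = 0 (operand ≠ 0)
(~R | P) = max(0, 0.52) = 0.52
(Q -> (~R | P)): 0.45 ≤ 0.52, so result = 1
((Q -> (~R | P)) & R) = min(1, 0.01) = 0.01
((~((~P -> P) & (P | ((R & ((P -> ~Q) -> Q)) -> (R | P)))) & P) | ((Q -> (~R | P)) & R)) = max(0, 0.01) = 0.01

0.01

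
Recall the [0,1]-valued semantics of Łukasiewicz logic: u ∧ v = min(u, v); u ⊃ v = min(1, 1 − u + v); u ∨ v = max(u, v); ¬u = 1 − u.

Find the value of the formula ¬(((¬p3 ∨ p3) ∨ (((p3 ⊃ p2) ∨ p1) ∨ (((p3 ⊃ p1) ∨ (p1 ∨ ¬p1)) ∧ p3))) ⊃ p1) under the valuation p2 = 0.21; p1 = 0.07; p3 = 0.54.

¬p3: Łukasiewicz ¬ gives 1 − 0.54 = 0.46
(¬p3 ∨ p3) = max(0.46, 0.54) = 0.54
(p3 ⊃ p2): min(1, 1 − 0.54 + 0.21) = 0.67
((p3 ⊃ p2) ∨ p1) = max(0.67, 0.07) = 0.67
(p3 ⊃ p1): min(1, 1 − 0.54 + 0.07) = 0.53
¬p1: Łukasiewicz ¬ gives 1 − 0.07 = 0.93
(p1 ∨ ¬p1) = max(0.07, 0.93) = 0.93
((p3 ⊃ p1) ∨ (p1 ∨ ¬p1)) = max(0.53, 0.93) = 0.93
(((p3 ⊃ p1) ∨ (p1 ∨ ¬p1)) ∧ p3) = min(0.93, 0.54) = 0.54
(((p3 ⊃ p2) ∨ p1) ∨ (((p3 ⊃ p1) ∨ (p1 ∨ ¬p1)) ∧ p3)) = max(0.67, 0.54) = 0.67
((¬p3 ∨ p3) ∨ (((p3 ⊃ p2) ∨ p1) ∨ (((p3 ⊃ p1) ∨ (p1 ∨ ¬p1)) ∧ p3))) = max(0.54, 0.67) = 0.67
(((¬p3 ∨ p3) ∨ (((p3 ⊃ p2) ∨ p1) ∨ (((p3 ⊃ p1) ∨ (p1 ∨ ¬p1)) ∧ p3))) ⊃ p1): min(1, 1 − 0.67 + 0.07) = 0.4
¬(((¬p3 ∨ p3) ∨ (((p3 ⊃ p2) ∨ p1) ∨ (((p3 ⊃ p1) ∨ (p1 ∨ ¬p1)) ∧ p3))) ⊃ p1): Łukasiewicz ¬ gives 1 − 0.4 = 0.6

0.60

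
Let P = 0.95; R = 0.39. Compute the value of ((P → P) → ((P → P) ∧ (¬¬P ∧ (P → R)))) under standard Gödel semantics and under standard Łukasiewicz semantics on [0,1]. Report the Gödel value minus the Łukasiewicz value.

-0.05

Gödel evaluation:
  (P → P): 0.95 ≤ 0.95, so result = 1
  (P → P): 0.95 ≤ 0.95, so result = 1
  ¬P: Gödel ¬ of 0.95 = 0 (operand ≠ 0)
  ¬¬P: Gödel ¬ of 0 = 1 (operand is 0)
  (P → R): 0.95 > 0.39, so result = 0.39
  (¬¬P ∧ (P → R)) = min(1, 0.39) = 0.39
  ((P → P) ∧ (¬¬P ∧ (P → R))) = min(1, 0.39) = 0.39
  ((P → P) → ((P → P) ∧ (¬¬P ∧ (P → R)))): 1 > 0.39, so result = 0.39
  Gödel value = 0.39
Łukasiewicz evaluation:
  (P → P): min(1, 1 − 0.95 + 0.95) = 1
  (P → P): min(1, 1 − 0.95 + 0.95) = 1
  ¬P: Łukasiewicz ¬ gives 1 − 0.95 = 0.05
  ¬¬P: Łukasiewicz ¬ gives 1 − 0.05 = 0.95
  (P → R): min(1, 1 − 0.95 + 0.39) = 0.44
  (¬¬P ∧ (P → R)) = min(0.95, 0.44) = 0.44
  ((P → P) ∧ (¬¬P ∧ (P → R))) = min(1, 0.44) = 0.44
  ((P → P) → ((P → P) ∧ (¬¬P ∧ (P → R)))): min(1, 1 − 1 + 0.44) = 0.44
  Łukasiewicz value = 0.44
Difference: 0.39 − 0.44 = -0.05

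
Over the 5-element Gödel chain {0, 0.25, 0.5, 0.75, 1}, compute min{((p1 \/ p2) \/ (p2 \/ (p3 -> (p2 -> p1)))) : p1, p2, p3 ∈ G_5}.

The minimum is attained at p1 = 0, p2 = 0.25, p3 = 0.25:
  (p1 \/ p2) = max(0, 0.25) = 0.25
  (p2 -> p1): 0.25 > 0, so result = 0
  (p3 -> (p2 -> p1)): 0.25 > 0, so result = 0
  (p2 \/ (p3 -> (p2 -> p1))) = max(0.25, 0) = 0.25
  ((p1 \/ p2) \/ (p2 \/ (p3 -> (p2 -> p1)))) = max(0.25, 0.25) = 0.25
Checking all 125 assignments confirms none give a value below 0.25.

0.25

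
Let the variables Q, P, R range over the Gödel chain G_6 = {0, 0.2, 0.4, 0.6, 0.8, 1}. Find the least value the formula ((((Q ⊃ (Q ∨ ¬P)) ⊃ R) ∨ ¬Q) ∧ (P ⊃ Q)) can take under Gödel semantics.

0.00

The minimum is attained at Q = 0, P = 0.2, R = 0:
  ¬P: Gödel ¬ of 0.2 = 0 (operand ≠ 0)
  (Q ∨ ¬P) = max(0, 0) = 0
  (Q ⊃ (Q ∨ ¬P)): 0 ≤ 0, so result = 1
  ((Q ⊃ (Q ∨ ¬P)) ⊃ R): 1 > 0, so result = 0
  ¬Q: Gödel ¬ of 0 = 1 (operand is 0)
  (((Q ⊃ (Q ∨ ¬P)) ⊃ R) ∨ ¬Q) = max(0, 1) = 1
  (P ⊃ Q): 0.2 > 0, so result = 0
  ((((Q ⊃ (Q ∨ ¬P)) ⊃ R) ∨ ¬Q) ∧ (P ⊃ Q)) = min(1, 0) = 0
Checking all 216 assignments confirms none give a value below 0.00.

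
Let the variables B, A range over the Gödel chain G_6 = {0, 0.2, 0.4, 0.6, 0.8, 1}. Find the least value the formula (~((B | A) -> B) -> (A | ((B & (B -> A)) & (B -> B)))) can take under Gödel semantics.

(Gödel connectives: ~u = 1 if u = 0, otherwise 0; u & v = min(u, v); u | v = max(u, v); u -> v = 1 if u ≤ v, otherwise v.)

The minimum is attained at B = 0, A = 0.2:
  (B | A) = max(0, 0.2) = 0.2
  ((B | A) -> B): 0.2 > 0, so result = 0
  ~((B | A) -> B): Gödel ¬ of 0 = 1 (operand is 0)
  (B -> A): 0 ≤ 0.2, so result = 1
  (B & (B -> A)) = min(0, 1) = 0
  (B -> B): 0 ≤ 0, so result = 1
  ((B & (B -> A)) & (B -> B)) = min(0, 1) = 0
  (A | ((B & (B -> A)) & (B -> B))) = max(0.2, 0) = 0.2
  (~((B | A) -> B) -> (A | ((B & (B -> A)) & (B -> B)))): 1 > 0.2, so result = 0.2
Checking all 36 assignments confirms none give a value below 0.20.

0.20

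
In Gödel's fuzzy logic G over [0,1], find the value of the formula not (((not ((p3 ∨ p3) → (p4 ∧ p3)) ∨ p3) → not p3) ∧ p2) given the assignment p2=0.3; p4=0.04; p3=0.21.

1.00

(p3 ∨ p3) = max(0.21, 0.21) = 0.21
(p4 ∧ p3) = min(0.04, 0.21) = 0.04
((p3 ∨ p3) → (p4 ∧ p3)): 0.21 > 0.04, so result = 0.04
not ((p3 ∨ p3) → (p4 ∧ p3)): Gödel ¬ of 0.04 = 0 (operand ≠ 0)
(not ((p3 ∨ p3) → (p4 ∧ p3)) ∨ p3) = max(0, 0.21) = 0.21
not p3: Gödel ¬ of 0.21 = 0 (operand ≠ 0)
((not ((p3 ∨ p3) → (p4 ∧ p3)) ∨ p3) → not p3): 0.21 > 0, so result = 0
(((not ((p3 ∨ p3) → (p4 ∧ p3)) ∨ p3) → not p3) ∧ p2) = min(0, 0.3) = 0
not (((not ((p3 ∨ p3) → (p4 ∧ p3)) ∨ p3) → not p3) ∧ p2): Gödel ¬ of 0 = 1 (operand is 0)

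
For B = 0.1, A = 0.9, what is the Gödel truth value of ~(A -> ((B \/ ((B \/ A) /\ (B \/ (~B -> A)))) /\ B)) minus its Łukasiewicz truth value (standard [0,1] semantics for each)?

Gödel evaluation:
  (B \/ A) = max(0.1, 0.9) = 0.9
  ~B: Gödel ¬ of 0.1 = 0 (operand ≠ 0)
  (~B -> A): 0 ≤ 0.9, so result = 1
  (B \/ (~B -> A)) = max(0.1, 1) = 1
  ((B \/ A) /\ (B \/ (~B -> A))) = min(0.9, 1) = 0.9
  (B \/ ((B \/ A) /\ (B \/ (~B -> A)))) = max(0.1, 0.9) = 0.9
  ((B \/ ((B \/ A) /\ (B \/ (~B -> A)))) /\ B) = min(0.9, 0.1) = 0.1
  (A -> ((B \/ ((B \/ A) /\ (B \/ (~B -> A)))) /\ B)): 0.9 > 0.1, so result = 0.1
  ~(A -> ((B \/ ((B \/ A) /\ (B \/ (~B -> A)))) /\ B)): Gödel ¬ of 0.1 = 0 (operand ≠ 0)
  Gödel value = 0
Łukasiewicz evaluation:
  (B \/ A) = max(0.1, 0.9) = 0.9
  ~B: Łukasiewicz ¬ gives 1 − 0.1 = 0.9
  (~B -> A): min(1, 1 − 0.9 + 0.9) = 1
  (B \/ (~B -> A)) = max(0.1, 1) = 1
  ((B \/ A) /\ (B \/ (~B -> A))) = min(0.9, 1) = 0.9
  (B \/ ((B \/ A) /\ (B \/ (~B -> A)))) = max(0.1, 0.9) = 0.9
  ((B \/ ((B \/ A) /\ (B \/ (~B -> A)))) /\ B) = min(0.9, 0.1) = 0.1
  (A -> ((B \/ ((B \/ A) /\ (B \/ (~B -> A)))) /\ B)): min(1, 1 − 0.9 + 0.1) = 0.2
  ~(A -> ((B \/ ((B \/ A) /\ (B \/ (~B -> A)))) /\ B)): Łukasiewicz ¬ gives 1 − 0.2 = 0.8
  Łukasiewicz value = 0.8
Difference: 0 − 0.8 = -0.80

-0.80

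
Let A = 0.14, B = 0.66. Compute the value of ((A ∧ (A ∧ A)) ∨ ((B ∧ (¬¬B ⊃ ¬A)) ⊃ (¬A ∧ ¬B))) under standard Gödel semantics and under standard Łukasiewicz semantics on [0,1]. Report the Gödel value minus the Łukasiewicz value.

0.32

Gödel evaluation:
  (A ∧ A) = min(0.14, 0.14) = 0.14
  (A ∧ (A ∧ A)) = min(0.14, 0.14) = 0.14
  ¬B: Gödel ¬ of 0.66 = 0 (operand ≠ 0)
  ¬¬B: Gödel ¬ of 0 = 1 (operand is 0)
  ¬A: Gödel ¬ of 0.14 = 0 (operand ≠ 0)
  (¬¬B ⊃ ¬A): 1 > 0, so result = 0
  (B ∧ (¬¬B ⊃ ¬A)) = min(0.66, 0) = 0
  ¬A: Gödel ¬ of 0.14 = 0 (operand ≠ 0)
  ¬B: Gödel ¬ of 0.66 = 0 (operand ≠ 0)
  (¬A ∧ ¬B) = min(0, 0) = 0
  ((B ∧ (¬¬B ⊃ ¬A)) ⊃ (¬A ∧ ¬B)): 0 ≤ 0, so result = 1
  ((A ∧ (A ∧ A)) ∨ ((B ∧ (¬¬B ⊃ ¬A)) ⊃ (¬A ∧ ¬B))) = max(0.14, 1) = 1
  Gödel value = 1
Łukasiewicz evaluation:
  (A ∧ A) = min(0.14, 0.14) = 0.14
  (A ∧ (A ∧ A)) = min(0.14, 0.14) = 0.14
  ¬B: Łukasiewicz ¬ gives 1 − 0.66 = 0.34
  ¬¬B: Łukasiewicz ¬ gives 1 − 0.34 = 0.66
  ¬A: Łukasiewicz ¬ gives 1 − 0.14 = 0.86
  (¬¬B ⊃ ¬A): min(1, 1 − 0.66 + 0.86) = 1
  (B ∧ (¬¬B ⊃ ¬A)) = min(0.66, 1) = 0.66
  ¬A: Łukasiewicz ¬ gives 1 − 0.14 = 0.86
  ¬B: Łukasiewicz ¬ gives 1 − 0.66 = 0.34
  (¬A ∧ ¬B) = min(0.86, 0.34) = 0.34
  ((B ∧ (¬¬B ⊃ ¬A)) ⊃ (¬A ∧ ¬B)): min(1, 1 − 0.66 + 0.34) = 0.68
  ((A ∧ (A ∧ A)) ∨ ((B ∧ (¬¬B ⊃ ¬A)) ⊃ (¬A ∧ ¬B))) = max(0.14, 0.68) = 0.68
  Łukasiewicz value = 0.68
Difference: 1 − 0.68 = 0.32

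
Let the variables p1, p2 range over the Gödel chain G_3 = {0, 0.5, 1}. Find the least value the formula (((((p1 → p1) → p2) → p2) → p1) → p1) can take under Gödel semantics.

1.00

Every assignment gives 1. For instance at p1 = 0, p2 = 0:
  (p1 → p1): 0 ≤ 0, so result = 1
  ((p1 → p1) → p2): 1 > 0, so result = 0
  (((p1 → p1) → p2) → p2): 0 ≤ 0, so result = 1
  ((((p1 → p1) → p2) → p2) → p1): 1 > 0, so result = 0
  (((((p1 → p1) → p2) → p2) → p1) → p1): 0 ≤ 0, so result = 1
All 9 assignments give value 1 — the formula is a G_3-tautology.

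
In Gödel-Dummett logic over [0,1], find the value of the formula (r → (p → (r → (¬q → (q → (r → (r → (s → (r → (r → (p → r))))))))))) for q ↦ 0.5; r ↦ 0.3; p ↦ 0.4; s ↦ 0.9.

¬q: Gödel ¬ of 0.5 = 0 (operand ≠ 0)
(p → r): 0.4 > 0.3, so result = 0.3
(r → (p → r)): 0.3 ≤ 0.3, so result = 1
(r → (r → (p → r))): 0.3 ≤ 1, so result = 1
(s → (r → (r → (p → r)))): 0.9 ≤ 1, so result = 1
(r → (s → (r → (r → (p → r))))): 0.3 ≤ 1, so result = 1
(r → (r → (s → (r → (r → (p → r)))))): 0.3 ≤ 1, so result = 1
(q → (r → (r → (s → (r → (r → (p → r))))))): 0.5 ≤ 1, so result = 1
(¬q → (q → (r → (r → (s → (r → (r → (p → r)))))))): 0 ≤ 1, so result = 1
(r → (¬q → (q → (r → (r → (s → (r → (r → (p → r))))))))): 0.3 ≤ 1, so result = 1
(p → (r → (¬q → (q → (r → (r → (s → (r → (r → (p → r)))))))))): 0.4 ≤ 1, so result = 1
(r → (p → (r → (¬q → (q → (r → (r → (s → (r → (r → (p → r))))))))))): 0.3 ≤ 1, so result = 1

1.00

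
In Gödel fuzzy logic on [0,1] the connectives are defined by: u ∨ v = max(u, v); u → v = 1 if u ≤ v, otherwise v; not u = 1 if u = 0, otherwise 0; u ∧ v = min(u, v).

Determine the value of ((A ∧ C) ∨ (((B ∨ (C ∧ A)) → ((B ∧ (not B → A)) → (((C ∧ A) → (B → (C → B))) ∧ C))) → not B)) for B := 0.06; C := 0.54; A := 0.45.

(A ∧ C) = min(0.45, 0.54) = 0.45
(C ∧ A) = min(0.54, 0.45) = 0.45
(B ∨ (C ∧ A)) = max(0.06, 0.45) = 0.45
not B: Gödel ¬ of 0.06 = 0 (operand ≠ 0)
(not B → A): 0 ≤ 0.45, so result = 1
(B ∧ (not B → A)) = min(0.06, 1) = 0.06
(C ∧ A) = min(0.54, 0.45) = 0.45
(C → B): 0.54 > 0.06, so result = 0.06
(B → (C → B)): 0.06 ≤ 0.06, so result = 1
((C ∧ A) → (B → (C → B))): 0.45 ≤ 1, so result = 1
(((C ∧ A) → (B → (C → B))) ∧ C) = min(1, 0.54) = 0.54
((B ∧ (not B → A)) → (((C ∧ A) → (B → (C → B))) ∧ C)): 0.06 ≤ 0.54, so result = 1
((B ∨ (C ∧ A)) → ((B ∧ (not B → A)) → (((C ∧ A) → (B → (C → B))) ∧ C))): 0.45 ≤ 1, so result = 1
not B: Gödel ¬ of 0.06 = 0 (operand ≠ 0)
(((B ∨ (C ∧ A)) → ((B ∧ (not B → A)) → (((C ∧ A) → (B → (C → B))) ∧ C))) → not B): 1 > 0, so result = 0
((A ∧ C) ∨ (((B ∨ (C ∧ A)) → ((B ∧ (not B → A)) → (((C ∧ A) → (B → (C → B))) ∧ C))) → not B)) = max(0.45, 0) = 0.45

0.45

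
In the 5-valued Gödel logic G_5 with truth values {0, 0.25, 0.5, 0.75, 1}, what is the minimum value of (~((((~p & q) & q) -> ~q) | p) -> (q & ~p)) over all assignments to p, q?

0.25

The minimum is attained at p = 0, q = 0.25:
  ~p: Gödel ¬ of 0 = 1 (operand is 0)
  (~p & q) = min(1, 0.25) = 0.25
  ((~p & q) & q) = min(0.25, 0.25) = 0.25
  ~q: Gödel ¬ of 0.25 = 0 (operand ≠ 0)
  (((~p & q) & q) -> ~q): 0.25 > 0, so result = 0
  ((((~p & q) & q) -> ~q) | p) = max(0, 0) = 0
  ~((((~p & q) & q) -> ~q) | p): Gödel ¬ of 0 = 1 (operand is 0)
  ~p: Gödel ¬ of 0 = 1 (operand is 0)
  (q & ~p) = min(0.25, 1) = 0.25
  (~((((~p & q) & q) -> ~q) | p) -> (q & ~p)): 1 > 0.25, so result = 0.25
Checking all 25 assignments confirms none give a value below 0.25.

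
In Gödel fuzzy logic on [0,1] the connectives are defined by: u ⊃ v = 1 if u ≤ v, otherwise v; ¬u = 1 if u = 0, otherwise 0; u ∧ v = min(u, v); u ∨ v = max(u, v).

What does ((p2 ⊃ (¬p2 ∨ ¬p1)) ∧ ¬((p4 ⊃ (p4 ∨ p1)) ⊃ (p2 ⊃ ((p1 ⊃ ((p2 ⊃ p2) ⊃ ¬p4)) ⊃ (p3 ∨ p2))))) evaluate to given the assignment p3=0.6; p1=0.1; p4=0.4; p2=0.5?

¬p2: Gödel ¬ of 0.5 = 0 (operand ≠ 0)
¬p1: Gödel ¬ of 0.1 = 0 (operand ≠ 0)
(¬p2 ∨ ¬p1) = max(0, 0) = 0
(p2 ⊃ (¬p2 ∨ ¬p1)): 0.5 > 0, so result = 0
(p4 ∨ p1) = max(0.4, 0.1) = 0.4
(p4 ⊃ (p4 ∨ p1)): 0.4 ≤ 0.4, so result = 1
(p2 ⊃ p2): 0.5 ≤ 0.5, so result = 1
¬p4: Gödel ¬ of 0.4 = 0 (operand ≠ 0)
((p2 ⊃ p2) ⊃ ¬p4): 1 > 0, so result = 0
(p1 ⊃ ((p2 ⊃ p2) ⊃ ¬p4)): 0.1 > 0, so result = 0
(p3 ∨ p2) = max(0.6, 0.5) = 0.6
((p1 ⊃ ((p2 ⊃ p2) ⊃ ¬p4)) ⊃ (p3 ∨ p2)): 0 ≤ 0.6, so result = 1
(p2 ⊃ ((p1 ⊃ ((p2 ⊃ p2) ⊃ ¬p4)) ⊃ (p3 ∨ p2))): 0.5 ≤ 1, so result = 1
((p4 ⊃ (p4 ∨ p1)) ⊃ (p2 ⊃ ((p1 ⊃ ((p2 ⊃ p2) ⊃ ¬p4)) ⊃ (p3 ∨ p2)))): 1 ≤ 1, so result = 1
¬((p4 ⊃ (p4 ∨ p1)) ⊃ (p2 ⊃ ((p1 ⊃ ((p2 ⊃ p2) ⊃ ¬p4)) ⊃ (p3 ∨ p2)))): Gödel ¬ of 1 = 0 (operand ≠ 0)
((p2 ⊃ (¬p2 ∨ ¬p1)) ∧ ¬((p4 ⊃ (p4 ∨ p1)) ⊃ (p2 ⊃ ((p1 ⊃ ((p2 ⊃ p2) ⊃ ¬p4)) ⊃ (p3 ∨ p2))))) = min(0, 0) = 0

0.00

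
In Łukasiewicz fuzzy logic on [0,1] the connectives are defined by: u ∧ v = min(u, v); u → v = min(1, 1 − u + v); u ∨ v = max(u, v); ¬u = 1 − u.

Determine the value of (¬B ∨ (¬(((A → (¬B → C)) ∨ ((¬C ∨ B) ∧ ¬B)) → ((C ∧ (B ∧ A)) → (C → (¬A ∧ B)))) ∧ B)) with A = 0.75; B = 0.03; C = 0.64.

0.97

¬B: Łukasiewicz ¬ gives 1 − 0.03 = 0.97
¬B: Łukasiewicz ¬ gives 1 − 0.03 = 0.97
(¬B → C): min(1, 1 − 0.97 + 0.64) = 0.67
(A → (¬B → C)): min(1, 1 − 0.75 + 0.67) = 0.92
¬C: Łukasiewicz ¬ gives 1 − 0.64 = 0.36
(¬C ∨ B) = max(0.36, 0.03) = 0.36
¬B: Łukasiewicz ¬ gives 1 − 0.03 = 0.97
((¬C ∨ B) ∧ ¬B) = min(0.36, 0.97) = 0.36
((A → (¬B → C)) ∨ ((¬C ∨ B) ∧ ¬B)) = max(0.92, 0.36) = 0.92
(B ∧ A) = min(0.03, 0.75) = 0.03
(C ∧ (B ∧ A)) = min(0.64, 0.03) = 0.03
¬A: Łukasiewicz ¬ gives 1 − 0.75 = 0.25
(¬A ∧ B) = min(0.25, 0.03) = 0.03
(C → (¬A ∧ B)): min(1, 1 − 0.64 + 0.03) = 0.39
((C ∧ (B ∧ A)) → (C → (¬A ∧ B))): min(1, 1 − 0.03 + 0.39) = 1
(((A → (¬B → C)) ∨ ((¬C ∨ B) ∧ ¬B)) → ((C ∧ (B ∧ A)) → (C → (¬A ∧ B)))): min(1, 1 − 0.92 + 1) = 1
¬(((A → (¬B → C)) ∨ ((¬C ∨ B) ∧ ¬B)) → ((C ∧ (B ∧ A)) → (C → (¬A ∧ B)))): Łukasiewicz ¬ gives 1 − 1 = 0
(¬(((A → (¬B → C)) ∨ ((¬C ∨ B) ∧ ¬B)) → ((C ∧ (B ∧ A)) → (C → (¬A ∧ B)))) ∧ B) = min(0, 0.03) = 0
(¬B ∨ (¬(((A → (¬B → C)) ∨ ((¬C ∨ B) ∧ ¬B)) → ((C ∧ (B ∧ A)) → (C → (¬A ∧ B)))) ∧ B)) = max(0.97, 0) = 0.97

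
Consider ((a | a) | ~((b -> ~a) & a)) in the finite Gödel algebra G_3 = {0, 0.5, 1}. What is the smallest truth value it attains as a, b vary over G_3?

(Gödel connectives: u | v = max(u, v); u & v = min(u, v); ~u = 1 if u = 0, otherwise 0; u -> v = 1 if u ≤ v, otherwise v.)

The minimum is attained at a = 0.5, b = 0:
  (a | a) = max(0.5, 0.5) = 0.5
  ~a: Gödel ¬ of 0.5 = 0 (operand ≠ 0)
  (b -> ~a): 0 ≤ 0, so result = 1
  ((b -> ~a) & a) = min(1, 0.5) = 0.5
  ~((b -> ~a) & a): Gödel ¬ of 0.5 = 0 (operand ≠ 0)
  ((a | a) | ~((b -> ~a) & a)) = max(0.5, 0) = 0.5
Checking all 9 assignments confirms none give a value below 0.50.

0.50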